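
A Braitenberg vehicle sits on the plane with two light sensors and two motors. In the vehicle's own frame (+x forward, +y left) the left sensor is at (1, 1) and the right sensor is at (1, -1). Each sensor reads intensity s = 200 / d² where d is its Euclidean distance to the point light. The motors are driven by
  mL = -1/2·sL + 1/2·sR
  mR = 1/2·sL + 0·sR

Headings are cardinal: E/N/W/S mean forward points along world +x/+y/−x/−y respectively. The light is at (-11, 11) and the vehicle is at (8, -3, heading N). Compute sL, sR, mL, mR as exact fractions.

left sensor world pos  = (7, -2); dL² = 493
right sensor world pos = (9, -2); dR² = 569
sL = 200/493 = 200/493
sR = 200/569 = 200/569
mL = -1/2·sL + 1/2·sR = -7600/280517
mR = 1/2·sL + 0·sR = 100/493

200/493 200/569 -7600/280517 100/493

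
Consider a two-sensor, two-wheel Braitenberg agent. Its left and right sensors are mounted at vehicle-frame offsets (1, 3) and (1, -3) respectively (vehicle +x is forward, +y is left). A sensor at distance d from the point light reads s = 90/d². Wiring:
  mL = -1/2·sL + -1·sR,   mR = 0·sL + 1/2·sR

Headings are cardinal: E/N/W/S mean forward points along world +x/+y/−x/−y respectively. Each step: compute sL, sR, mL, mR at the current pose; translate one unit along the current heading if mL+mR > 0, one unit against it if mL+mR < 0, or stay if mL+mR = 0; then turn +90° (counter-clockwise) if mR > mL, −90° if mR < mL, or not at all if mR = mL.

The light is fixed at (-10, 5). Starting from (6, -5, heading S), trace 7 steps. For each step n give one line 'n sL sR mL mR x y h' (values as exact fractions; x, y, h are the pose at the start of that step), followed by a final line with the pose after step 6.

n=0: pose=(6,-5,S); sL=45/241, sR=9/29; mL=-5643/13978, mR=9/58; mL+mR=-1737/6989 → advance -1; mR−mL=3906/6989 → turn +1·90°
n=1: pose=(6,-4,E); sL=18/65, sR=90/433; mL=-9747/28145, mR=45/433; mL+mR=-6822/28145 → advance -1; mR−mL=12672/28145 → turn +1·90°
n=2: pose=(5,-4,N); sL=45/104, sR=45/194; mL=-9045/20176, mR=45/388; mL+mR=-6705/20176 → advance -1; mR−mL=11385/20176 → turn +1·90°
n=3: pose=(5,-5,W); sL=18/73, sR=18/49; mL=-1755/3577, mR=9/49; mL+mR=-1098/3577 → advance -1; mR−mL=2412/3577 → turn +1·90°
n=4: pose=(6,-5,S); sL=45/241, sR=9/29; mL=-5643/13978, mR=9/58; mL+mR=-1737/6989 → advance -1; mR−mL=3906/6989 → turn +1·90°
n=5: pose=(6,-4,E); sL=18/65, sR=90/433; mL=-9747/28145, mR=45/433; mL+mR=-6822/28145 → advance -1; mR−mL=12672/28145 → turn +1·90°
n=6: pose=(5,-4,N); sL=45/104, sR=45/194; mL=-9045/20176, mR=45/388; mL+mR=-6705/20176 → advance -1; mR−mL=11385/20176 → turn +1·90°

0 45/241 9/29 -5643/13978 9/58 6 -5 S
1 18/65 90/433 -9747/28145 45/433 6 -4 E
2 45/104 45/194 -9045/20176 45/388 5 -4 N
3 18/73 18/49 -1755/3577 9/49 5 -5 W
4 45/241 9/29 -5643/13978 9/58 6 -5 S
5 18/65 90/433 -9747/28145 45/433 6 -4 E
6 45/104 45/194 -9045/20176 45/388 5 -4 N
final 5 -5 W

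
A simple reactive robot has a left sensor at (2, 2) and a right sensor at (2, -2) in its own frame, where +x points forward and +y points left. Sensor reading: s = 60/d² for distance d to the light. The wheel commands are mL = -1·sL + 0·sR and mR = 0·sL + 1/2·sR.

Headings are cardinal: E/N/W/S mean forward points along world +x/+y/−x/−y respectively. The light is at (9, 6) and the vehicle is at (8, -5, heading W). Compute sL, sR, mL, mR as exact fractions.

left sensor world pos  = (6, -7); dL² = 178
right sensor world pos = (6, -3); dR² = 90
sL = 60/178 = 30/89
sR = 60/90 = 2/3
mL = -1·sL + 0·sR = -30/89
mR = 0·sL + 1/2·sR = 1/3

30/89 2/3 -30/89 1/3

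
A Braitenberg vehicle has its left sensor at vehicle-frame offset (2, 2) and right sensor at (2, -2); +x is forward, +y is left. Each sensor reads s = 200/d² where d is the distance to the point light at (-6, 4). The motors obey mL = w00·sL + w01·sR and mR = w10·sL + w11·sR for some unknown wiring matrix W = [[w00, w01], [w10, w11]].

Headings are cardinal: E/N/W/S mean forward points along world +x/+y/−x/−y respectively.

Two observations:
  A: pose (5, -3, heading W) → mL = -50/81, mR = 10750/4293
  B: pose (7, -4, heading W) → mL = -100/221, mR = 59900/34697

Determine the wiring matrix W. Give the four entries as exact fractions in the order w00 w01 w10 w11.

obs A: pose=(5,-3,W) → sL=100/81, sR=100/53, mL=-50/81, mR=10750/4293
obs B: pose=(7,-4,W) → sL=200/221, sR=200/157, mL=-100/221, mR=59900/34697
sensor matrix S = [[100/81, 100/53], [200/221, 200/157]]; det S = -20080000/148954221
solve [mL_A; mL_B] = S·[w00; w01] and [mR_A; mR_B] = S·[w10; w11]:
  w00 = -1/2, w01 = 0, w10 = 1/2, w11 = 1

-1/2 0 1/2 1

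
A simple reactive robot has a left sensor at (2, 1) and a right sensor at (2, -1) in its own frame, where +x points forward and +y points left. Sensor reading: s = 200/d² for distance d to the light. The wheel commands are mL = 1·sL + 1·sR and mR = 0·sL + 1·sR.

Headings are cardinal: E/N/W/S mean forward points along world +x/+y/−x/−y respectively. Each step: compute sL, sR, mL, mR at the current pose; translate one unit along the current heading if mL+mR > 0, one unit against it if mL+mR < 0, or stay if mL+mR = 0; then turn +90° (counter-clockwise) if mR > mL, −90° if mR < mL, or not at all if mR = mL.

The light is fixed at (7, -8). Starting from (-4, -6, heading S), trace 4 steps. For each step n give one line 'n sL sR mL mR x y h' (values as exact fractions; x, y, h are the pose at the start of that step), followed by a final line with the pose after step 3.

n=0: pose=(-4,-6,S); sL=2, sR=25/18; mL=61/18, mR=25/18; mL+mR=43/9 → advance +1; mR−mL=-2 → turn -1·90°
n=1: pose=(-4,-7,W); sL=200/169, sR=200/173; mL=68400/29237, mR=200/173; mL+mR=102200/29237 → advance +1; mR−mL=-200/169 → turn -1·90°
n=2: pose=(-5,-7,N); sL=100/89, sR=20/13; mL=3080/1157, mR=20/13; mL+mR=4860/1157 → advance +1; mR−mL=-100/89 → turn -1·90°
n=3: pose=(-5,-6,E); sL=200/109, sR=200/101; mL=42000/11009, mR=200/101; mL+mR=63800/11009 → advance +1; mR−mL=-200/109 → turn -1·90°

0 2 25/18 61/18 25/18 -4 -6 S
1 200/169 200/173 68400/29237 200/173 -4 -7 W
2 100/89 20/13 3080/1157 20/13 -5 -7 N
3 200/109 200/101 42000/11009 200/101 -5 -6 E
final -4 -6 S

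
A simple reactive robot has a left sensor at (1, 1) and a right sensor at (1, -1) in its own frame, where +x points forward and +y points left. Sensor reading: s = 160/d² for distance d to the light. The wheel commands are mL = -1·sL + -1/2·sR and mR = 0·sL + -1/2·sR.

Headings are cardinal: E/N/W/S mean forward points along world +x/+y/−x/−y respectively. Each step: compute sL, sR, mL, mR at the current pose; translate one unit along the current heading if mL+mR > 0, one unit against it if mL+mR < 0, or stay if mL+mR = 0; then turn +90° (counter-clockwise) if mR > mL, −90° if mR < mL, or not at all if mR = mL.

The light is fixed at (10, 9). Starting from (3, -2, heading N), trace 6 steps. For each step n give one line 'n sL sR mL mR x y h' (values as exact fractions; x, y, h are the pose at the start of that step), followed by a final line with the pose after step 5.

0 40/41 20/17 -1090/697 -10/17 3 -2 N
1 160/233 32/37 -9648/8621 -16/37 3 -3 W
2 80/97 80/109 -12600/10573 -40/109 4 -3 S
3 32/25 160/169 -7408/4225 -80/169 4 -2 E
4 40/41 20/17 -1090/697 -10/17 3 -2 N
5 160/233 32/37 -9648/8621 -16/37 3 -3 W
final 4 -3 S

n=0: pose=(3,-2,N); sL=40/41, sR=20/17; mL=-1090/697, mR=-10/17; mL+mR=-1500/697 → advance -1; mR−mL=40/41 → turn +1·90°
n=1: pose=(3,-3,W); sL=160/233, sR=32/37; mL=-9648/8621, mR=-16/37; mL+mR=-13376/8621 → advance -1; mR−mL=160/233 → turn +1·90°
n=2: pose=(4,-3,S); sL=80/97, sR=80/109; mL=-12600/10573, mR=-40/109; mL+mR=-16480/10573 → advance -1; mR−mL=80/97 → turn +1·90°
n=3: pose=(4,-2,E); sL=32/25, sR=160/169; mL=-7408/4225, mR=-80/169; mL+mR=-9408/4225 → advance -1; mR−mL=32/25 → turn +1·90°
n=4: pose=(3,-2,N); sL=40/41, sR=20/17; mL=-1090/697, mR=-10/17; mL+mR=-1500/697 → advance -1; mR−mL=40/41 → turn +1·90°
n=5: pose=(3,-3,W); sL=160/233, sR=32/37; mL=-9648/8621, mR=-16/37; mL+mR=-13376/8621 → advance -1; mR−mL=160/233 → turn +1·90°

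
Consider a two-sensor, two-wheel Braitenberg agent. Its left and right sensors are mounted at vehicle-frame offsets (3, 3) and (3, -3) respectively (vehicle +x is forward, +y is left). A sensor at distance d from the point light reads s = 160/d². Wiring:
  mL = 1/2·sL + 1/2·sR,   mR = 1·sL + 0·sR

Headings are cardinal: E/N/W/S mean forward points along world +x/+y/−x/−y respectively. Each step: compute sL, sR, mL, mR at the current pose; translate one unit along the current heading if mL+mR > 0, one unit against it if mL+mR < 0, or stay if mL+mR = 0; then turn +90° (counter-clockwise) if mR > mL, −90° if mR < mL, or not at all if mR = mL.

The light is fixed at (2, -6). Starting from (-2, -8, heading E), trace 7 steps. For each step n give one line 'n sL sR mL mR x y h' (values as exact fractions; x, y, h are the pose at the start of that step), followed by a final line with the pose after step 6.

0 80 80/13 560/13 80 -2 -8 E
1 160/37 160 3040/37 160/37 -1 -8 N
2 40 10 25 40 -1 -7 E
3 160/29 32 544/29 160/29 0 -7 N
4 16 16 16 16 0 -6 E
5 160/13 160/13 160/13 160/13 1 -6 E
6 80/9 80/9 80/9 80/9 2 -6 E
final 3 -6 E

n=0: pose=(-2,-8,E); sL=80, sR=80/13; mL=560/13, mR=80; mL+mR=1600/13 → advance +1; mR−mL=480/13 → turn +1·90°
n=1: pose=(-1,-8,N); sL=160/37, sR=160; mL=3040/37, mR=160/37; mL+mR=3200/37 → advance +1; mR−mL=-2880/37 → turn -1·90°
n=2: pose=(-1,-7,E); sL=40, sR=10; mL=25, mR=40; mL+mR=65 → advance +1; mR−mL=15 → turn +1·90°
n=3: pose=(0,-7,N); sL=160/29, sR=32; mL=544/29, mR=160/29; mL+mR=704/29 → advance +1; mR−mL=-384/29 → turn -1·90°
n=4: pose=(0,-6,E); sL=16, sR=16; mL=16, mR=16; mL+mR=32 → advance +1; mR−mL=0 → turn +0·90°
n=5: pose=(1,-6,E); sL=160/13, sR=160/13; mL=160/13, mR=160/13; mL+mR=320/13 → advance +1; mR−mL=0 → turn +0·90°
n=6: pose=(2,-6,E); sL=80/9, sR=80/9; mL=80/9, mR=80/9; mL+mR=160/9 → advance +1; mR−mL=0 → turn +0·90°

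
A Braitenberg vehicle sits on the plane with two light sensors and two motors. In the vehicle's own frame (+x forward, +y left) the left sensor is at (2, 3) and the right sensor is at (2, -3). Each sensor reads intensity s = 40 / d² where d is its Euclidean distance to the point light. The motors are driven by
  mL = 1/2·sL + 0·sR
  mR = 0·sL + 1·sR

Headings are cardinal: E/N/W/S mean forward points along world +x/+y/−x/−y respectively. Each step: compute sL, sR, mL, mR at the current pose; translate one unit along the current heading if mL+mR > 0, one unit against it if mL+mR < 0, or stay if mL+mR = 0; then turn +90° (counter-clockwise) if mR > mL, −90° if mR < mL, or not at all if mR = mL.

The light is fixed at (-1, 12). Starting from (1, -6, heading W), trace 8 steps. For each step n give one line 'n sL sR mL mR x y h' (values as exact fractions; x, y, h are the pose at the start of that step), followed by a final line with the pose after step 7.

0 40/441 8/45 20/441 8/45 1 -6 W
1 5/52 10/101 5/104 10/101 0 -6 S
2 8/53 40/493 4/53 40/493 0 -7 E
3 4/29 20/157 2/29 20/157 1 -7 N
4 40/441 8/45 20/441 8/45 1 -6 W
5 5/52 10/101 5/104 10/101 0 -6 S
6 8/53 40/493 4/53 40/493 0 -7 E
7 4/29 20/157 2/29 20/157 1 -7 N
final 1 -6 W

n=0: pose=(1,-6,W); sL=40/441, sR=8/45; mL=20/441, mR=8/45; mL+mR=164/735 → advance +1; mR−mL=292/2205 → turn +1·90°
n=1: pose=(0,-6,S); sL=5/52, sR=10/101; mL=5/104, mR=10/101; mL+mR=1545/10504 → advance +1; mR−mL=535/10504 → turn +1·90°
n=2: pose=(0,-7,E); sL=8/53, sR=40/493; mL=4/53, mR=40/493; mL+mR=4092/26129 → advance +1; mR−mL=148/26129 → turn +1·90°
n=3: pose=(1,-7,N); sL=4/29, sR=20/157; mL=2/29, mR=20/157; mL+mR=894/4553 → advance +1; mR−mL=266/4553 → turn +1·90°
n=4: pose=(1,-6,W); sL=40/441, sR=8/45; mL=20/441, mR=8/45; mL+mR=164/735 → advance +1; mR−mL=292/2205 → turn +1·90°
n=5: pose=(0,-6,S); sL=5/52, sR=10/101; mL=5/104, mR=10/101; mL+mR=1545/10504 → advance +1; mR−mL=535/10504 → turn +1·90°
n=6: pose=(0,-7,E); sL=8/53, sR=40/493; mL=4/53, mR=40/493; mL+mR=4092/26129 → advance +1; mR−mL=148/26129 → turn +1·90°
n=7: pose=(1,-7,N); sL=4/29, sR=20/157; mL=2/29, mR=20/157; mL+mR=894/4553 → advance +1; mR−mL=266/4553 → turn +1·90°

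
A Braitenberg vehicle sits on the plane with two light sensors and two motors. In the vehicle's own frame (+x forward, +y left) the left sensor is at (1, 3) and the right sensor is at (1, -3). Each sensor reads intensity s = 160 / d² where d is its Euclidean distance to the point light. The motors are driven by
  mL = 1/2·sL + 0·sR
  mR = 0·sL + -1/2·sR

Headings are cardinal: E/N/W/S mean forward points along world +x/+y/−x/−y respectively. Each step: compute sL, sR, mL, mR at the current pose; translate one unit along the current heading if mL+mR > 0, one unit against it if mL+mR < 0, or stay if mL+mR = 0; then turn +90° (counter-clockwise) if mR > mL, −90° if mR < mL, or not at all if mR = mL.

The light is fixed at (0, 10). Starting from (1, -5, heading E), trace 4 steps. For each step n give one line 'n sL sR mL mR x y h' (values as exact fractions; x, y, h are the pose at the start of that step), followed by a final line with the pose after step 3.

0 40/37 20/41 20/37 -10/41 1 -5 E
1 160/281 160/257 80/281 -80/257 2 -5 S
2 16/29 80/61 8/29 -40/61 2 -4 W
3 160/169 32/41 80/169 -16/41 3 -4 N
final 3 -3 E

n=0: pose=(1,-5,E); sL=40/37, sR=20/41; mL=20/37, mR=-10/41; mL+mR=450/1517 → advance +1; mR−mL=-1190/1517 → turn -1·90°
n=1: pose=(2,-5,S); sL=160/281, sR=160/257; mL=80/281, mR=-80/257; mL+mR=-1920/72217 → advance -1; mR−mL=-43040/72217 → turn -1·90°
n=2: pose=(2,-4,W); sL=16/29, sR=80/61; mL=8/29, mR=-40/61; mL+mR=-672/1769 → advance -1; mR−mL=-1648/1769 → turn -1·90°
n=3: pose=(3,-4,N); sL=160/169, sR=32/41; mL=80/169, mR=-16/41; mL+mR=576/6929 → advance +1; mR−mL=-5984/6929 → turn -1·90°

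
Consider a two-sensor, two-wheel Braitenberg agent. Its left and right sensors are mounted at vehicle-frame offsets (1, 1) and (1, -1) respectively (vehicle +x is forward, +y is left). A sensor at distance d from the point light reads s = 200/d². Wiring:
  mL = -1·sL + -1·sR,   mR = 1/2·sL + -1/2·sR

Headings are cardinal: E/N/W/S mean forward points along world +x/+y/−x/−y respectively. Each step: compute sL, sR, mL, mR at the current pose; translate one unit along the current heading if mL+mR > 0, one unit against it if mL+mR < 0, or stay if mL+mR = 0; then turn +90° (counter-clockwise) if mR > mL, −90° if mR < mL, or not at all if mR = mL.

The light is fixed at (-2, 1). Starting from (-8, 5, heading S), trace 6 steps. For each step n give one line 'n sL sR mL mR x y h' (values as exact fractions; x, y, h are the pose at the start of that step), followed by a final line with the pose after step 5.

n=0: pose=(-8,5,S); sL=100/17, sR=100/29; mL=-4600/493, mR=600/493; mL+mR=-4000/493 → advance -1; mR−mL=5200/493 → turn +1·90°
n=1: pose=(-8,6,E); sL=200/61, sR=200/41; mL=-20400/2501, mR=-2000/2501; mL+mR=-22400/2501 → advance -1; mR−mL=18400/2501 → turn +1·90°
n=2: pose=(-9,6,N); sL=2, sR=25/9; mL=-43/9, mR=-7/18; mL+mR=-31/6 → advance -1; mR−mL=79/18 → turn +1·90°
n=3: pose=(-9,5,W); sL=200/73, sR=200/89; mL=-32400/6497, mR=1600/6497; mL+mR=-30800/6497 → advance -1; mR−mL=34000/6497 → turn +1·90°
n=4: pose=(-8,5,S); sL=100/17, sR=100/29; mL=-4600/493, mR=600/493; mL+mR=-4000/493 → advance -1; mR−mL=5200/493 → turn +1·90°
n=5: pose=(-8,6,E); sL=200/61, sR=200/41; mL=-20400/2501, mR=-2000/2501; mL+mR=-22400/2501 → advance -1; mR−mL=18400/2501 → turn +1·90°

0 100/17 100/29 -4600/493 600/493 -8 5 S
1 200/61 200/41 -20400/2501 -2000/2501 -8 6 E
2 2 25/9 -43/9 -7/18 -9 6 N
3 200/73 200/89 -32400/6497 1600/6497 -9 5 W
4 100/17 100/29 -4600/493 600/493 -8 5 S
5 200/61 200/41 -20400/2501 -2000/2501 -8 6 E
final -9 6 N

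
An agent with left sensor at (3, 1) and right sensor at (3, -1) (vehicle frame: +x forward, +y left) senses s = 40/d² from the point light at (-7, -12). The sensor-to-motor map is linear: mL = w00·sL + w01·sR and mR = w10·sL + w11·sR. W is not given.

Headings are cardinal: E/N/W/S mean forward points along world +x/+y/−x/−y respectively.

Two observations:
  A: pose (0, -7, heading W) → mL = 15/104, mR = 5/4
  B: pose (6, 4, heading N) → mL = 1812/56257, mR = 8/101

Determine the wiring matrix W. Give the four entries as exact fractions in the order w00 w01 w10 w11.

-1/2 1 1 0

obs A: pose=(0,-7,W) → sL=5/4, sR=10/13, mL=15/104, mR=5/4
obs B: pose=(6,4,N) → sL=8/101, sR=40/557, mL=1812/56257, mR=8/101
sensor matrix S = [[5/4, 10/13], [8/101, 40/557]]; det S = 21090/731341
solve [mL_A; mL_B] = S·[w00; w01] and [mR_A; mR_B] = S·[w10; w11]:
  w00 = -1/2, w01 = 1, w10 = 1, w11 = 0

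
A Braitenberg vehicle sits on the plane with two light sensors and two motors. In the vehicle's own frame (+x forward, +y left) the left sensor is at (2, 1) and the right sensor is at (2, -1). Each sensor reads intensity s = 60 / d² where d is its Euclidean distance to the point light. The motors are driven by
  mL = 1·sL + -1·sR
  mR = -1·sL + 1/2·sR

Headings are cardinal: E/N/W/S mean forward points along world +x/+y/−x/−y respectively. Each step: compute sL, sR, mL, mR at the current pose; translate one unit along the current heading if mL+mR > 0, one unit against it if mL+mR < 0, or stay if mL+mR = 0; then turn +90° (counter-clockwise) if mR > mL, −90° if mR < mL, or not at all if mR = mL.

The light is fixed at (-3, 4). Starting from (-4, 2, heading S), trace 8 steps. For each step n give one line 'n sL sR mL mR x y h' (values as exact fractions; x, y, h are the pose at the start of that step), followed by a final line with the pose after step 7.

n=0: pose=(-4,2,S); sL=15/4, sR=3; mL=3/4, mR=-9/4; mL+mR=-3/2 → advance -1; mR−mL=-3 → turn -1·90°
n=1: pose=(-4,3,W); sL=60/13, sR=20/3; mL=-80/39, mR=-50/39; mL+mR=-10/3 → advance -1; mR−mL=10/13 → turn +1·90°
n=2: pose=(-3,3,S); sL=6, sR=6; mL=0, mR=-3; mL+mR=-3 → advance -1; mR−mL=-3 → turn -1·90°
n=3: pose=(-3,4,W); sL=12, sR=12; mL=0, mR=-6; mL+mR=-6 → advance -1; mR−mL=-6 → turn -1·90°
n=4: pose=(-2,4,N); sL=15, sR=15/2; mL=15/2, mR=-45/4; mL+mR=-15/4 → advance -1; mR−mL=-75/4 → turn -1·90°
n=5: pose=(-2,3,E); sL=20/3, sR=60/13; mL=80/39, mR=-170/39; mL+mR=-30/13 → advance -1; mR−mL=-250/39 → turn -1·90°
n=6: pose=(-3,3,S); sL=6, sR=6; mL=0, mR=-3; mL+mR=-3 → advance -1; mR−mL=-3 → turn -1·90°
n=7: pose=(-3,4,W); sL=12, sR=12; mL=0, mR=-6; mL+mR=-6 → advance -1; mR−mL=-6 → turn -1·90°

0 15/4 3 3/4 -9/4 -4 2 S
1 60/13 20/3 -80/39 -50/39 -4 3 W
2 6 6 0 -3 -3 3 S
3 12 12 0 -6 -3 4 W
4 15 15/2 15/2 -45/4 -2 4 N
5 20/3 60/13 80/39 -170/39 -2 3 E
6 6 6 0 -3 -3 3 S
7 12 12 0 -6 -3 4 W
final -2 4 N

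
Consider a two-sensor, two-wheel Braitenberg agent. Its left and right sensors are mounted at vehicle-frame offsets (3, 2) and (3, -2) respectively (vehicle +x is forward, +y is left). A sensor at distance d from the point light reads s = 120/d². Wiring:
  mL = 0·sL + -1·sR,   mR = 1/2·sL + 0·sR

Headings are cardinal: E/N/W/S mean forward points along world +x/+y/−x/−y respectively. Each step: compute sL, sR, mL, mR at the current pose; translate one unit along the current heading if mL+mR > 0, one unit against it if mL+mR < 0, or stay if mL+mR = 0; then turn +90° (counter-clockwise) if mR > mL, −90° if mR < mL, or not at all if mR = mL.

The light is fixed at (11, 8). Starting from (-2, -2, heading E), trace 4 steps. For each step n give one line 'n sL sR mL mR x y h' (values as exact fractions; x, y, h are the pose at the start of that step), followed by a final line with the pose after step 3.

0 30/41 30/61 -30/61 15/41 -2 -2 E
1 24/61 120/193 -120/193 12/61 -3 -2 N
2 60/229 12/37 -12/37 30/229 -3 -3 W
3 120/317 120/421 -120/421 60/317 -2 -3 S
final -2 -2 E

n=0: pose=(-2,-2,E); sL=30/41, sR=30/61; mL=-30/61, mR=15/41; mL+mR=-315/2501 → advance -1; mR−mL=2145/2501 → turn +1·90°
n=1: pose=(-3,-2,N); sL=24/61, sR=120/193; mL=-120/193, mR=12/61; mL+mR=-5004/11773 → advance -1; mR−mL=9636/11773 → turn +1·90°
n=2: pose=(-3,-3,W); sL=60/229, sR=12/37; mL=-12/37, mR=30/229; mL+mR=-1638/8473 → advance -1; mR−mL=3858/8473 → turn +1·90°
n=3: pose=(-2,-3,S); sL=120/317, sR=120/421; mL=-120/421, mR=60/317; mL+mR=-12780/133457 → advance -1; mR−mL=63300/133457 → turn +1·90°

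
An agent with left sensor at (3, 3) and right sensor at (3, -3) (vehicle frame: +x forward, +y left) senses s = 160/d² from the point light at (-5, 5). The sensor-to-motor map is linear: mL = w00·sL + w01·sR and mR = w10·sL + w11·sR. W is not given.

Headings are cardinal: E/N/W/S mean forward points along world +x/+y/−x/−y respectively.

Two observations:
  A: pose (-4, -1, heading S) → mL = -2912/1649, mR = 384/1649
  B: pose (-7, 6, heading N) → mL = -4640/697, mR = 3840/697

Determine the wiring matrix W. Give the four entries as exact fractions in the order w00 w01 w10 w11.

obs A: pose=(-4,-1,S) → sL=160/97, sR=32/17, mL=-2912/1649, mR=384/1649
obs B: pose=(-7,6,N) → sL=160/41, sR=160/17, mL=-4640/697, mR=3840/697
sensor matrix S = [[160/97, 32/17], [160/41, 160/17]]; det S = 552960/67609
solve [mL_A; mL_B] = S·[w00; w01] and [mR_A; mR_B] = S·[w10; w11]:
  w00 = -1/2, w01 = -1/2, w10 = -1, w11 = 1

-1/2 -1/2 -1 1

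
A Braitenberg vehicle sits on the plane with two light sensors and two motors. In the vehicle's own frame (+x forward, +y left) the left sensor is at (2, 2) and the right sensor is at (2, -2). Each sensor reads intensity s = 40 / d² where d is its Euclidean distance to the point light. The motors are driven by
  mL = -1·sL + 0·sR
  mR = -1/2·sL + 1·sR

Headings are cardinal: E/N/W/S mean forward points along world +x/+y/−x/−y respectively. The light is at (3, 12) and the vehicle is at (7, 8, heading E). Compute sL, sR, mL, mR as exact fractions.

1 5/9 -1 1/18

left sensor world pos  = (9, 10); dL² = 40
right sensor world pos = (9, 6); dR² = 72
sL = 40/40 = 1
sR = 40/72 = 5/9
mL = -1·sL + 0·sR = -1
mR = -1/2·sL + 1·sR = 1/18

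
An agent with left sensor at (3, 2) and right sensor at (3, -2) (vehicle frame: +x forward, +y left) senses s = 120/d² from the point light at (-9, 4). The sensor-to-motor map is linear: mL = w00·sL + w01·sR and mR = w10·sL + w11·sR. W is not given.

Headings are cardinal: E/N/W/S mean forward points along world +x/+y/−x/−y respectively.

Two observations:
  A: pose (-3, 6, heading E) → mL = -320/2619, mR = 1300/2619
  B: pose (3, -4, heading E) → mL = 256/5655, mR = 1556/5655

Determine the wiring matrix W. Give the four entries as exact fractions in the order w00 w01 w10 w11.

obs A: pose=(-3,6,E) → sL=120/97, sR=40/27, mL=-320/2619, mR=1300/2619
obs B: pose=(3,-4,E) → sL=40/87, sR=24/65, mL=256/5655, mR=1556/5655
sensor matrix S = [[120/97, 40/27], [40/87, 24/65]]; det S = -664576/2962089
solve [mL_A; mL_B] = S·[w00; w01] and [mR_A; mR_B] = S·[w10; w11]:
  w00 = 1/2, w01 = -1/2, w10 = 1, w11 = -1/2

1/2 -1/2 1 -1/2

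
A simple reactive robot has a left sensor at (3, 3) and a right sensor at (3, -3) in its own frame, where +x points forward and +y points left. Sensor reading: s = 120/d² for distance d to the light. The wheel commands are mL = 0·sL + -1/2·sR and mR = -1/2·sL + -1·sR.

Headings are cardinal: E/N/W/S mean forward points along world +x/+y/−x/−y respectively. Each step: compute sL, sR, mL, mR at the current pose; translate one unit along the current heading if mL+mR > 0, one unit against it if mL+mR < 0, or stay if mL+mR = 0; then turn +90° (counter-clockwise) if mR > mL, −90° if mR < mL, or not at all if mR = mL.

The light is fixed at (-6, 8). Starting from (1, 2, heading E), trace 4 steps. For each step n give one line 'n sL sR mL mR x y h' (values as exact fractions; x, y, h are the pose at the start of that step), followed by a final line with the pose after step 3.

n=0: pose=(1,2,E); sL=120/109, sR=120/181; mL=-60/181, mR=-23940/19729; mL+mR=-30480/19729 → advance -1; mR−mL=-17400/19729 → turn -1·90°
n=1: pose=(0,2,S); sL=20/27, sR=4/3; mL=-2/3, mR=-46/27; mL+mR=-64/27 → advance -1; mR−mL=-28/27 → turn -1·90°
n=2: pose=(0,3,W); sL=120/73, sR=120/13; mL=-60/13, mR=-9540/949; mL+mR=-13920/949 → advance -1; mR−mL=-5160/949 → turn -1·90°
n=3: pose=(1,3,N); sL=6, sR=15/13; mL=-15/26, mR=-54/13; mL+mR=-123/26 → advance -1; mR−mL=-93/26 → turn -1·90°

0 120/109 120/181 -60/181 -23940/19729 1 2 E
1 20/27 4/3 -2/3 -46/27 0 2 S
2 120/73 120/13 -60/13 -9540/949 0 3 W
3 6 15/13 -15/26 -54/13 1 3 N
final 1 2 E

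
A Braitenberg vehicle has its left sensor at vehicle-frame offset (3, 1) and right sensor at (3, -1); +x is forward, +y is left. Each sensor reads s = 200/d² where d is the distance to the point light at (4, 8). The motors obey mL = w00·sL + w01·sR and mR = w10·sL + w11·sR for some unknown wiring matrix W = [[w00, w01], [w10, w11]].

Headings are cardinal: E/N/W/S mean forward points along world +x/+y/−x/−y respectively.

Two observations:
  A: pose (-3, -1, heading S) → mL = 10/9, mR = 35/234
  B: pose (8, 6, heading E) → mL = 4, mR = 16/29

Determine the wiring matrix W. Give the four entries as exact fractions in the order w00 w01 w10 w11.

1 0 1 -1

obs A: pose=(-3,-1,S) → sL=10/9, sR=25/26, mL=10/9, mR=35/234
obs B: pose=(8,6,E) → sL=4, sR=100/29, mL=4, mR=16/29
sensor matrix S = [[10/9, 25/26], [4, 100/29]]; det S = -50/3393
solve [mL_A; mL_B] = S·[w00; w01] and [mR_A; mR_B] = S·[w10; w11]:
  w00 = 1, w01 = 0, w10 = 1, w11 = -1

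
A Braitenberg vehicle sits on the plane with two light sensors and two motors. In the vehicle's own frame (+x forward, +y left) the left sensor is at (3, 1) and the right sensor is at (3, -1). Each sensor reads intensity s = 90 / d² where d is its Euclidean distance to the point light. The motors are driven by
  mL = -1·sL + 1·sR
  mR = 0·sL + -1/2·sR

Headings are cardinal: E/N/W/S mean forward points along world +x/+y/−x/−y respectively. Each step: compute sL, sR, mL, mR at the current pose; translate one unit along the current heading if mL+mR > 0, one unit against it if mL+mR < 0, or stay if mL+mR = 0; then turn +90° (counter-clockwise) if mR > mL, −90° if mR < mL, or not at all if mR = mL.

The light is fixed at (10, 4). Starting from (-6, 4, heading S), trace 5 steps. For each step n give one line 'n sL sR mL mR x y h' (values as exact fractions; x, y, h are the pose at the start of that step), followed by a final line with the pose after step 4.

n=0: pose=(-6,4,S); sL=5/13, sR=45/149; mL=-160/1937, mR=-45/298; mL+mR=-905/3874 → advance -1; mR−mL=-265/3874 → turn -1·90°
n=1: pose=(-6,5,W); sL=90/361, sR=18/73; mL=-72/26353, mR=-9/73; mL+mR=-3321/26353 → advance -1; mR−mL=-3177/26353 → turn -1·90°
n=2: pose=(-5,5,N); sL=45/136, sR=45/106; mL=675/7208, mR=-45/212; mL+mR=-855/7208 → advance -1; mR−mL=-2205/7208 → turn -1·90°
n=3: pose=(-5,4,E); sL=18/29, sR=18/29; mL=0, mR=-9/29; mL+mR=-9/29 → advance -1; mR−mL=-9/29 → turn -1·90°
n=4: pose=(-6,4,S); sL=5/13, sR=45/149; mL=-160/1937, mR=-45/298; mL+mR=-905/3874 → advance -1; mR−mL=-265/3874 → turn -1·90°

0 5/13 45/149 -160/1937 -45/298 -6 4 S
1 90/361 18/73 -72/26353 -9/73 -6 5 W
2 45/136 45/106 675/7208 -45/212 -5 5 N
3 18/29 18/29 0 -9/29 -5 4 E
4 5/13 45/149 -160/1937 -45/298 -6 4 S
final -6 5 W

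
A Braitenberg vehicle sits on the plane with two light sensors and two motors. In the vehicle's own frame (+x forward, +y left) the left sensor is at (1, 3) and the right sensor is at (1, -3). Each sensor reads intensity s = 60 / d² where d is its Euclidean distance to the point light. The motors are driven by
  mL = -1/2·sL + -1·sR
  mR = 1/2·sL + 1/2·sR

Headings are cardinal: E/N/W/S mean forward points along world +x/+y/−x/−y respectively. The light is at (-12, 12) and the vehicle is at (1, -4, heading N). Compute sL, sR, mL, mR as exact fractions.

left sensor world pos  = (-2, -3); dL² = 325
right sensor world pos = (4, -3); dR² = 481
sL = 60/325 = 12/65
sR = 60/481 = 60/481
mL = -1/2·sL + -1·sR = -522/2405
mR = 1/2·sL + 1/2·sR = 372/2405

12/65 60/481 -522/2405 372/2405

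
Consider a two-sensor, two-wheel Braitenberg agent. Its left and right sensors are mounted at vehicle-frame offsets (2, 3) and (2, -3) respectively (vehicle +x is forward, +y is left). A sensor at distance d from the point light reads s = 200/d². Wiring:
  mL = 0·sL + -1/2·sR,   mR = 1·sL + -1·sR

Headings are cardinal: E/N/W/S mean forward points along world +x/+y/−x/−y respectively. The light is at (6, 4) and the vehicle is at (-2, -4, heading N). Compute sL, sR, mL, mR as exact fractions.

200/157 200/61 -100/61 -19200/9577

left sensor world pos  = (-5, -2); dL² = 157
right sensor world pos = (1, -2); dR² = 61
sL = 200/157 = 200/157
sR = 200/61 = 200/61
mL = 0·sL + -1/2·sR = -100/61
mR = 1·sL + -1·sR = -19200/9577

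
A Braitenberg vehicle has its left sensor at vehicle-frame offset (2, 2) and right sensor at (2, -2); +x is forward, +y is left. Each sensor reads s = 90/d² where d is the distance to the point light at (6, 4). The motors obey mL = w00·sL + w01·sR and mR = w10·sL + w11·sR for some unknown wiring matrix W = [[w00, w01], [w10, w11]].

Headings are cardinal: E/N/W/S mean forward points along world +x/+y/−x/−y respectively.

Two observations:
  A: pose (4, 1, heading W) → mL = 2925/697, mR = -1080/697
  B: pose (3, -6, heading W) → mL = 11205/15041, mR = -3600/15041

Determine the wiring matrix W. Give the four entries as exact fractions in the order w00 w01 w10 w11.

-1/2 1 1/2 -1/2

obs A: pose=(4,1,W) → sL=90/41, sR=90/17, mL=2925/697, mR=-1080/697
obs B: pose=(3,-6,W) → sL=90/169, sR=90/89, mL=11205/15041, mR=-3600/15041
sensor matrix S = [[90/41, 90/17], [90/169, 90/89]]; det S = -6285600/10483577
solve [mL_A; mL_B] = S·[w00; w01] and [mR_A; mR_B] = S·[w10; w11]:
  w00 = -1/2, w01 = 1, w10 = 1/2, w11 = -1/2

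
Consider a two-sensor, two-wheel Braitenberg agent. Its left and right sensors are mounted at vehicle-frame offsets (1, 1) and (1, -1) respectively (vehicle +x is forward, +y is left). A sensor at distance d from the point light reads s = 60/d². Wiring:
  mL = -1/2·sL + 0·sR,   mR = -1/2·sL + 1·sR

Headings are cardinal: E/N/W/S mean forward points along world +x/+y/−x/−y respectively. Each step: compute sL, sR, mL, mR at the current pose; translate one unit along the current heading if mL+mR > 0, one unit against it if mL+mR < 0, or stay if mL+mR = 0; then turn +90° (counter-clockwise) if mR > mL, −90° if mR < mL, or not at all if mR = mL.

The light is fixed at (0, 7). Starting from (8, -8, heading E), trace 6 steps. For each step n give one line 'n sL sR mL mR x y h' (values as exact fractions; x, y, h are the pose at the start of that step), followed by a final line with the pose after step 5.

0 60/277 60/337 -30/277 6510/93349 8 -8 E
1 15/58 3/13 -15/116 153/1508 7 -8 N
2 12/65 20/87 -6/65 778/5655 7 -9 W
3 30/169 30/157 -15/169 2715/26533 6 -9 S
4 12/61 60/373 -6/61 1422/22753 6 -10 E
5 15/68 15/73 -15/136 945/9928 5 -10 N
final 5 -11 W

n=0: pose=(8,-8,E); sL=60/277, sR=60/337; mL=-30/277, mR=6510/93349; mL+mR=-3600/93349 → advance -1; mR−mL=60/337 → turn +1·90°
n=1: pose=(7,-8,N); sL=15/58, sR=3/13; mL=-15/116, mR=153/1508; mL+mR=-21/754 → advance -1; mR−mL=3/13 → turn +1·90°
n=2: pose=(7,-9,W); sL=12/65, sR=20/87; mL=-6/65, mR=778/5655; mL+mR=256/5655 → advance +1; mR−mL=20/87 → turn +1·90°
n=3: pose=(6,-9,S); sL=30/169, sR=30/157; mL=-15/169, mR=2715/26533; mL+mR=360/26533 → advance +1; mR−mL=30/157 → turn +1·90°
n=4: pose=(6,-10,E); sL=12/61, sR=60/373; mL=-6/61, mR=1422/22753; mL+mR=-816/22753 → advance -1; mR−mL=60/373 → turn +1·90°
n=5: pose=(5,-10,N); sL=15/68, sR=15/73; mL=-15/136, mR=945/9928; mL+mR=-75/4964 → advance -1; mR−mL=15/73 → turn +1·90°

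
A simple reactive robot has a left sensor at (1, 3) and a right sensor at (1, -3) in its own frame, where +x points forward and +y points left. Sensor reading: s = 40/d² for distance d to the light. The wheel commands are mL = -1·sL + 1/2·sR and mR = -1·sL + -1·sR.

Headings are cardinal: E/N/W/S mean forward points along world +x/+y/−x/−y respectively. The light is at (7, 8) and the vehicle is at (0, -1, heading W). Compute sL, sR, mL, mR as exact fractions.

5/26 2/5 1/130 -77/130

left sensor world pos  = (-1, -4); dL² = 208
right sensor world pos = (-1, 2); dR² = 100
sL = 40/208 = 5/26
sR = 40/100 = 2/5
mL = -1·sL + 1/2·sR = 1/130
mR = -1·sL + -1·sR = -77/130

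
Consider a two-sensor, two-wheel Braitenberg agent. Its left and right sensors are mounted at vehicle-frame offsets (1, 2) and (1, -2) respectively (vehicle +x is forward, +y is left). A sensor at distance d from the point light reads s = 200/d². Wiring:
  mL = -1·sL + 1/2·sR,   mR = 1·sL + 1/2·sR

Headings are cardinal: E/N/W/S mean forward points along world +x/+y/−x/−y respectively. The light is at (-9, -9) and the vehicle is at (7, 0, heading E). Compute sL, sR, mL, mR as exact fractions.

20/41 100/169 -1330/6929 5430/6929

left sensor world pos  = (8, 2); dL² = 410
right sensor world pos = (8, -2); dR² = 338
sL = 200/410 = 20/41
sR = 200/338 = 100/169
mL = -1·sL + 1/2·sR = -1330/6929
mR = 1·sL + 1/2·sR = 5430/6929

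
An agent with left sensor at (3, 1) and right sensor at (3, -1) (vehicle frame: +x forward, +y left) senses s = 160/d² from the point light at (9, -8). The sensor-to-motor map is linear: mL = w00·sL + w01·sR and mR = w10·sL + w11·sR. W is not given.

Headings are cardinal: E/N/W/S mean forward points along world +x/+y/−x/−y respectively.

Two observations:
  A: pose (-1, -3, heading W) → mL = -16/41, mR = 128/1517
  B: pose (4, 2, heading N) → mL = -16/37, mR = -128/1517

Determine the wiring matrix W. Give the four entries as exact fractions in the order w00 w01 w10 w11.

0 -1/2 1 -1

obs A: pose=(-1,-3,W) → sL=32/37, sR=32/41, mL=-16/41, mR=128/1517
obs B: pose=(4,2,N) → sL=32/41, sR=32/37, mL=-16/37, mR=-128/1517
sensor matrix S = [[32/37, 32/41], [32/41, 32/37]]; det S = 319488/2301289
solve [mL_A; mL_B] = S·[w00; w01] and [mR_A; mR_B] = S·[w10; w11]:
  w00 = 0, w01 = -1/2, w10 = 1, w11 = -1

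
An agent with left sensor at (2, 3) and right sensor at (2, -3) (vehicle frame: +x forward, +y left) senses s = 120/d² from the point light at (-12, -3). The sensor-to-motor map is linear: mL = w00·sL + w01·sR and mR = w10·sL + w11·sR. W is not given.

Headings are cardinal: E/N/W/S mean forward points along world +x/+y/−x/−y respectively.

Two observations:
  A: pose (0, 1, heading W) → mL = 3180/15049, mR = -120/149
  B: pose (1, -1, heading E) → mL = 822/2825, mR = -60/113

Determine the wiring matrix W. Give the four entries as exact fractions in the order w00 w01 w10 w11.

obs A: pose=(0,1,W) → sL=120/101, sR=120/149, mL=3180/15049, mR=-120/149
obs B: pose=(1,-1,E) → sL=12/25, sR=60/113, mL=822/2825, mR=-60/113
sensor matrix S = [[120/101, 120/149], [12/25, 60/113]]; det S = 2077056/8502685
solve [mL_A; mL_B] = S·[w00; w01] and [mR_A; mR_B] = S·[w10; w11]:
  w00 = -1/2, w01 = 1, w10 = 0, w11 = -1

-1/2 1 0 -1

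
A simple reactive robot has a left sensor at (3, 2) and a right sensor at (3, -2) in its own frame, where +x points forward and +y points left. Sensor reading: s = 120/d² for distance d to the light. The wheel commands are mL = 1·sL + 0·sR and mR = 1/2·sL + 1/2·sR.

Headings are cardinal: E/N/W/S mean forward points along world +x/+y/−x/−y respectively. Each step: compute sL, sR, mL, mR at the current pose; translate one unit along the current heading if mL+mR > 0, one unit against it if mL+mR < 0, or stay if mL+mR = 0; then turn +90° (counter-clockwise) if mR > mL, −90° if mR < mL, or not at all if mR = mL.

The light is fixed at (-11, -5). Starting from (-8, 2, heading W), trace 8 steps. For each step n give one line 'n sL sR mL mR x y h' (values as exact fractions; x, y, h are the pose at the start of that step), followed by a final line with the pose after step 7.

0 24/5 40/27 24/5 424/135 -8 2 W
1 6/5 30/29 6/5 162/145 -9 2 N
2 24/25 120/61 24/25 2232/1525 -9 3 E
3 60/61 60/73 60/61 4020/4453 -8 3 N
4 120/157 24/17 120/157 2904/2669 -8 4 E
5 30/37 2/3 30/37 82/111 -7 4 N
6 120/193 120/113 120/193 18360/21809 -7 5 E
7 60/89 60/109 60/89 5940/9701 -6 5 N
final -6 6 E

n=0: pose=(-8,2,W); sL=24/5, sR=40/27; mL=24/5, mR=424/135; mL+mR=1072/135 → advance +1; mR−mL=-224/135 → turn -1·90°
n=1: pose=(-9,2,N); sL=6/5, sR=30/29; mL=6/5, mR=162/145; mL+mR=336/145 → advance +1; mR−mL=-12/145 → turn -1·90°
n=2: pose=(-9,3,E); sL=24/25, sR=120/61; mL=24/25, mR=2232/1525; mL+mR=3696/1525 → advance +1; mR−mL=768/1525 → turn +1·90°
n=3: pose=(-8,3,N); sL=60/61, sR=60/73; mL=60/61, mR=4020/4453; mL+mR=8400/4453 → advance +1; mR−mL=-360/4453 → turn -1·90°
n=4: pose=(-8,4,E); sL=120/157, sR=24/17; mL=120/157, mR=2904/2669; mL+mR=4944/2669 → advance +1; mR−mL=864/2669 → turn +1·90°
n=5: pose=(-7,4,N); sL=30/37, sR=2/3; mL=30/37, mR=82/111; mL+mR=172/111 → advance +1; mR−mL=-8/111 → turn -1·90°
n=6: pose=(-7,5,E); sL=120/193, sR=120/113; mL=120/193, mR=18360/21809; mL+mR=31920/21809 → advance +1; mR−mL=4800/21809 → turn +1·90°
n=7: pose=(-6,5,N); sL=60/89, sR=60/109; mL=60/89, mR=5940/9701; mL+mR=12480/9701 → advance +1; mR−mL=-600/9701 → turn -1·90°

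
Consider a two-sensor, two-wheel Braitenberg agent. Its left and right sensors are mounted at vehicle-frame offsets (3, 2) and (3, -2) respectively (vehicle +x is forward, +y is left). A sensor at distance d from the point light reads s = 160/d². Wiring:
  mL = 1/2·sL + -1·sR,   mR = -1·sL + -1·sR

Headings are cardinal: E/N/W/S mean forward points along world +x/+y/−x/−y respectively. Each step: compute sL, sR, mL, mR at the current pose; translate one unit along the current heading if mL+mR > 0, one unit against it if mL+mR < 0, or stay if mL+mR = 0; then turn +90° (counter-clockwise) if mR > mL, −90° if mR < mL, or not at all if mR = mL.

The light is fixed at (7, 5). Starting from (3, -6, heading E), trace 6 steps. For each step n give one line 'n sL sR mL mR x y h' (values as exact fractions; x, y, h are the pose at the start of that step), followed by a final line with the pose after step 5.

n=0: pose=(3,-6,E); sL=80/41, sR=16/17; mL=24/697, mR=-2016/697; mL+mR=-1992/697 → advance -1; mR−mL=-120/41 → turn -1·90°
n=1: pose=(2,-6,S); sL=32/41, sR=32/49; mL=-528/2009, mR=-2880/2009; mL+mR=-3408/2009 → advance -1; mR−mL=-48/41 → turn -1·90°
n=2: pose=(2,-5,W); sL=10/13, sR=5/4; mL=-45/52, mR=-105/52; mL+mR=-75/26 → advance -1; mR−mL=-15/13 → turn -1·90°
n=3: pose=(3,-5,N); sL=32/17, sR=160/53; mL=-1872/901, mR=-4416/901; mL+mR=-6288/901 → advance -1; mR−mL=-48/17 → turn -1·90°
n=4: pose=(3,-6,E); sL=80/41, sR=16/17; mL=24/697, mR=-2016/697; mL+mR=-1992/697 → advance -1; mR−mL=-120/41 → turn -1·90°
n=5: pose=(2,-6,S); sL=32/41, sR=32/49; mL=-528/2009, mR=-2880/2009; mL+mR=-3408/2009 → advance -1; mR−mL=-48/41 → turn -1·90°

0 80/41 16/17 24/697 -2016/697 3 -6 E
1 32/41 32/49 -528/2009 -2880/2009 2 -6 S
2 10/13 5/4 -45/52 -105/52 2 -5 W
3 32/17 160/53 -1872/901 -4416/901 3 -5 N
4 80/41 16/17 24/697 -2016/697 3 -6 E
5 32/41 32/49 -528/2009 -2880/2009 2 -6 S
final 2 -5 W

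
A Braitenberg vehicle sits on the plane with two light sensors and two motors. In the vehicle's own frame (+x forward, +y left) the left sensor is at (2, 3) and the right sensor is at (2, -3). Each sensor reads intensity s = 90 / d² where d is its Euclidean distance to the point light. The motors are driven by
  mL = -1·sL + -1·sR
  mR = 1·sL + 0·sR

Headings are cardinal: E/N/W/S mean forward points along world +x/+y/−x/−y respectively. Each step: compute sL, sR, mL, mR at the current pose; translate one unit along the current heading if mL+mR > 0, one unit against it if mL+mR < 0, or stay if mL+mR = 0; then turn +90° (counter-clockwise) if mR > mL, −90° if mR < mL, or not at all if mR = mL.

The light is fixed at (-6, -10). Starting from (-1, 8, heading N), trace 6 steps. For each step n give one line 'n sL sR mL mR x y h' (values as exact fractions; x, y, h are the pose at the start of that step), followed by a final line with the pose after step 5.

0 45/202 45/232 -9765/23432 45/202 -1 8 N
1 18/41 90/409 -11052/16769 18/41 -1 7 W
2 5/17 5/13 -150/221 5/17 0 7 S
3 18/101 90/289 -14292/29189 18/101 0 8 E
4 45/202 45/232 -9765/23432 45/202 -1 8 N
5 18/41 90/409 -11052/16769 18/41 -1 7 W
final 0 7 S

n=0: pose=(-1,8,N); sL=45/202, sR=45/232; mL=-9765/23432, mR=45/202; mL+mR=-45/232 → advance -1; mR−mL=14985/23432 → turn +1·90°
n=1: pose=(-1,7,W); sL=18/41, sR=90/409; mL=-11052/16769, mR=18/41; mL+mR=-90/409 → advance -1; mR−mL=18414/16769 → turn +1·90°
n=2: pose=(0,7,S); sL=5/17, sR=5/13; mL=-150/221, mR=5/17; mL+mR=-5/13 → advance -1; mR−mL=215/221 → turn +1·90°
n=3: pose=(0,8,E); sL=18/101, sR=90/289; mL=-14292/29189, mR=18/101; mL+mR=-90/289 → advance -1; mR−mL=19494/29189 → turn +1·90°
n=4: pose=(-1,8,N); sL=45/202, sR=45/232; mL=-9765/23432, mR=45/202; mL+mR=-45/232 → advance -1; mR−mL=14985/23432 → turn +1·90°
n=5: pose=(-1,7,W); sL=18/41, sR=90/409; mL=-11052/16769, mR=18/41; mL+mR=-90/409 → advance -1; mR−mL=18414/16769 → turn +1·90°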